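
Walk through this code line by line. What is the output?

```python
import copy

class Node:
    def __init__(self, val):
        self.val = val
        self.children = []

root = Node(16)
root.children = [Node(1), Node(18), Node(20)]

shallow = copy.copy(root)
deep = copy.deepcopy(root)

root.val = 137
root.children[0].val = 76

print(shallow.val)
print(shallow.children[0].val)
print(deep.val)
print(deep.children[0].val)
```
16
76
16
1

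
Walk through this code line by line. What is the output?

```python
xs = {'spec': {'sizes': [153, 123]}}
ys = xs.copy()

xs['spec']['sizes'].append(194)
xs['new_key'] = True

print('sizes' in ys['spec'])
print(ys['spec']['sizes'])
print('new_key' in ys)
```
True
[153, 123, 194]
False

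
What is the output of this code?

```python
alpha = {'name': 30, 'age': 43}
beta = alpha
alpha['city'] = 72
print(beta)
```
{'name': 30, 'age': 43, 'city': 72}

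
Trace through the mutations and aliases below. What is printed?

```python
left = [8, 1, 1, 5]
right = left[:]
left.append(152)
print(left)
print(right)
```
[8, 1, 1, 5, 152]
[8, 1, 1, 5]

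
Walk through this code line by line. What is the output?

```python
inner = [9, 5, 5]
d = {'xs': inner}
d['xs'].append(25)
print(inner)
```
[9, 5, 5, 25]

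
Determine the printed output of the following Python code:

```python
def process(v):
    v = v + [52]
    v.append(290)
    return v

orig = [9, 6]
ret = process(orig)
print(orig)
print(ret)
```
[9, 6]
[9, 6, 52, 290]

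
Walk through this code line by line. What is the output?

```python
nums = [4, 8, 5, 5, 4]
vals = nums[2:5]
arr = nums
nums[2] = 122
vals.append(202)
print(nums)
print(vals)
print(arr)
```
[4, 8, 122, 5, 4]
[5, 5, 4, 202]
[4, 8, 122, 5, 4]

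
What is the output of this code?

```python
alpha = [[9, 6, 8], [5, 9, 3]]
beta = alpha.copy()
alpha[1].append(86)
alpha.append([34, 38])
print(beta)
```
[[9, 6, 8], [5, 9, 3, 86]]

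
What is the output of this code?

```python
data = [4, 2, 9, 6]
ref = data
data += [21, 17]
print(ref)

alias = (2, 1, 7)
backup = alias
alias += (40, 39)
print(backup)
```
[4, 2, 9, 6, 21, 17]
(2, 1, 7)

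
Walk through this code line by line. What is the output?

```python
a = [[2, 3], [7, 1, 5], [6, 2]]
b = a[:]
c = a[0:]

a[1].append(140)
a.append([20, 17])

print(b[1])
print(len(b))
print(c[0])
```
[7, 1, 5, 140]
3
[2, 3]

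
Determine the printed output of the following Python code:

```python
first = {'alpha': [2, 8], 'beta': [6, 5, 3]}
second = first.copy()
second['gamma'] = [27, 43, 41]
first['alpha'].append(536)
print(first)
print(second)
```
{'alpha': [2, 8, 536], 'beta': [6, 5, 3]}
{'alpha': [2, 8, 536], 'beta': [6, 5, 3], 'gamma': [27, 43, 41]}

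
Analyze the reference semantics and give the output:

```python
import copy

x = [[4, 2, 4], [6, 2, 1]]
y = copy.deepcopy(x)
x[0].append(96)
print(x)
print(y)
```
[[4, 2, 4, 96], [6, 2, 1]]
[[4, 2, 4], [6, 2, 1]]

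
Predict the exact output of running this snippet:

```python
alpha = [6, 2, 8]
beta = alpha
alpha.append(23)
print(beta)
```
[6, 2, 8, 23]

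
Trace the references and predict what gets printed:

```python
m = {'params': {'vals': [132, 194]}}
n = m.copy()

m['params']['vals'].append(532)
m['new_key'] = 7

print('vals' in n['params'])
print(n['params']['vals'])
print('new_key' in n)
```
True
[132, 194, 532]
False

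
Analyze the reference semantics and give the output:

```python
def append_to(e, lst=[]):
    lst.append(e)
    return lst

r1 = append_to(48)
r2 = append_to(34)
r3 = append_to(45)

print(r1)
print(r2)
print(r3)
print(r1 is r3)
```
[48, 34, 45]
[48, 34, 45]
[48, 34, 45]
True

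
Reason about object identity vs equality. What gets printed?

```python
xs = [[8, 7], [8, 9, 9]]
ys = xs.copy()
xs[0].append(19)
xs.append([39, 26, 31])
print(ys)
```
[[8, 7, 19], [8, 9, 9]]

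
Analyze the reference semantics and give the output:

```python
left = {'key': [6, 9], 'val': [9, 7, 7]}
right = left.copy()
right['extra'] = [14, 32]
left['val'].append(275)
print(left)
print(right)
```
{'key': [6, 9], 'val': [9, 7, 7, 275]}
{'key': [6, 9], 'val': [9, 7, 7, 275], 'extra': [14, 32]}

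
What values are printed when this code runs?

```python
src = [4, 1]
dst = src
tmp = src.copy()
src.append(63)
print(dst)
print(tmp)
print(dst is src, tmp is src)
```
[4, 1, 63]
[4, 1]
True False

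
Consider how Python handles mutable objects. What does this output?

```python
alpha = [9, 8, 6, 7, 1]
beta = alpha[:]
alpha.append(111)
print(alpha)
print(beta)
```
[9, 8, 6, 7, 1, 111]
[9, 8, 6, 7, 1]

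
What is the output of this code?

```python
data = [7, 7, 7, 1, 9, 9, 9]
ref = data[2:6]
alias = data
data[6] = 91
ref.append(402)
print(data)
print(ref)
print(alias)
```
[7, 7, 7, 1, 9, 9, 91]
[7, 1, 9, 9, 402]
[7, 7, 7, 1, 9, 9, 91]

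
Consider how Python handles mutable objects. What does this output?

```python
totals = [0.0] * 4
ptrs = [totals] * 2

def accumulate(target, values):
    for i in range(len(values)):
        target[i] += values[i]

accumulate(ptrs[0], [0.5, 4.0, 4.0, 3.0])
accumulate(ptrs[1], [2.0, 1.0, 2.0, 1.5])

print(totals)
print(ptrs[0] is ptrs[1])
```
[2.5, 5.0, 6.0, 4.5]
True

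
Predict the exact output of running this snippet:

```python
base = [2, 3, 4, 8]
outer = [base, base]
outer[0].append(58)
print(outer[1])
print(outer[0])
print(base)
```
[2, 3, 4, 8, 58]
[2, 3, 4, 8, 58]
[2, 3, 4, 8, 58]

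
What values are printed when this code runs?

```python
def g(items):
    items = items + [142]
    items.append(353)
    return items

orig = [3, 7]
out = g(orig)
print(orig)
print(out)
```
[3, 7]
[3, 7, 142, 353]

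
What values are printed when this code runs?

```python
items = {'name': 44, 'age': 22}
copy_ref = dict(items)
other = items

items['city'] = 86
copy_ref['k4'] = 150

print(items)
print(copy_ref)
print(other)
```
{'name': 44, 'age': 22, 'city': 86}
{'name': 44, 'age': 22, 'k4': 150}
{'name': 44, 'age': 22, 'city': 86}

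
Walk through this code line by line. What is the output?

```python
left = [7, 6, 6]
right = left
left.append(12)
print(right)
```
[7, 6, 6, 12]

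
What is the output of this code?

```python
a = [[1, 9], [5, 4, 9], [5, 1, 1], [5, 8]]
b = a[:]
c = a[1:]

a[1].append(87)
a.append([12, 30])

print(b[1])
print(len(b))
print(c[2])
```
[5, 4, 9, 87]
4
[5, 8]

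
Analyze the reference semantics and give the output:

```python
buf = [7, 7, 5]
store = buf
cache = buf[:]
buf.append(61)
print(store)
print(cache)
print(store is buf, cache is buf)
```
[7, 7, 5, 61]
[7, 7, 5]
True False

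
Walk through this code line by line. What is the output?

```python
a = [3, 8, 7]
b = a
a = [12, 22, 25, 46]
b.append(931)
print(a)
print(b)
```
[12, 22, 25, 46]
[3, 8, 7, 931]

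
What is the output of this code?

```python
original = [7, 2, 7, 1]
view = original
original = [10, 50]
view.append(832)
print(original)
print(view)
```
[10, 50]
[7, 2, 7, 1, 832]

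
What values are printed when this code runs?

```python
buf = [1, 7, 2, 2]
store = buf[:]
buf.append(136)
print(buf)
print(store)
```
[1, 7, 2, 2, 136]
[1, 7, 2, 2]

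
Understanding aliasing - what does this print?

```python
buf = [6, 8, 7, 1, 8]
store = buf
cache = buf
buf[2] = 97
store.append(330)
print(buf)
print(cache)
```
[6, 8, 97, 1, 8, 330]
[6, 8, 97, 1, 8, 330]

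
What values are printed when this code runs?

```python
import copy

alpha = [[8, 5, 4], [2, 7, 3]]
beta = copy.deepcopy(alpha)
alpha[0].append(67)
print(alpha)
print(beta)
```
[[8, 5, 4, 67], [2, 7, 3]]
[[8, 5, 4], [2, 7, 3]]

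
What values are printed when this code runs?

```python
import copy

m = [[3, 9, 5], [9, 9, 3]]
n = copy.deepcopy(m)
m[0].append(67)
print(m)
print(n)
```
[[3, 9, 5, 67], [9, 9, 3]]
[[3, 9, 5], [9, 9, 3]]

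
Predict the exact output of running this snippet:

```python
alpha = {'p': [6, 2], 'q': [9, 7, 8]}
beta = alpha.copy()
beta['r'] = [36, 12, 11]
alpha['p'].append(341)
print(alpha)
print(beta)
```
{'p': [6, 2, 341], 'q': [9, 7, 8]}
{'p': [6, 2, 341], 'q': [9, 7, 8], 'r': [36, 12, 11]}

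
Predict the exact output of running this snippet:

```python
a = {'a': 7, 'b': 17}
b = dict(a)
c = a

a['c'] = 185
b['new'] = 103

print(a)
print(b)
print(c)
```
{'a': 7, 'b': 17, 'c': 185}
{'a': 7, 'b': 17, 'new': 103}
{'a': 7, 'b': 17, 'c': 185}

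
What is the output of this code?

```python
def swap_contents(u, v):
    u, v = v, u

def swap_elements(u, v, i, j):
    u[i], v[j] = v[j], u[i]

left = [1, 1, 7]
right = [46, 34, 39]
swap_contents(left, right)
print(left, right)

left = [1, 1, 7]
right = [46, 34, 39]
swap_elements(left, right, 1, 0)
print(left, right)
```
[1, 1, 7] [46, 34, 39]
[1, 46, 7] [1, 34, 39]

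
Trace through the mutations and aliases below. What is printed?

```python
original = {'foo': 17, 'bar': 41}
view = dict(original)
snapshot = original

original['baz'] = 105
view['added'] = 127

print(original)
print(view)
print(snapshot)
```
{'foo': 17, 'bar': 41, 'baz': 105}
{'foo': 17, 'bar': 41, 'added': 127}
{'foo': 17, 'bar': 41, 'baz': 105}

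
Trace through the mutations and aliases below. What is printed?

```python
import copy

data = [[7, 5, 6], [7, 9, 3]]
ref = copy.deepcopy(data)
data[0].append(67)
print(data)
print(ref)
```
[[7, 5, 6, 67], [7, 9, 3]]
[[7, 5, 6], [7, 9, 3]]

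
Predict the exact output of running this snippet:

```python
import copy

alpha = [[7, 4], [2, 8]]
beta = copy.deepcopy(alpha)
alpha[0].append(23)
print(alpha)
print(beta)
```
[[7, 4, 23], [2, 8]]
[[7, 4], [2, 8]]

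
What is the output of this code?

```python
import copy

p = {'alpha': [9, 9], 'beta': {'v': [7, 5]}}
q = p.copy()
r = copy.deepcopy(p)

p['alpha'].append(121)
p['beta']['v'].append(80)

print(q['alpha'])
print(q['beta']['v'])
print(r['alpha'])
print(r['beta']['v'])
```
[9, 9, 121]
[7, 5, 80]
[9, 9]
[7, 5]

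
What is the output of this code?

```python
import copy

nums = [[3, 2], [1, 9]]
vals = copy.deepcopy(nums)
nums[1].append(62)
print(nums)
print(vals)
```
[[3, 2], [1, 9, 62]]
[[3, 2], [1, 9]]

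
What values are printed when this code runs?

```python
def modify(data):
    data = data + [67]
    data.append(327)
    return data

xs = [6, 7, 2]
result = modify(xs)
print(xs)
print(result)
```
[6, 7, 2]
[6, 7, 2, 67, 327]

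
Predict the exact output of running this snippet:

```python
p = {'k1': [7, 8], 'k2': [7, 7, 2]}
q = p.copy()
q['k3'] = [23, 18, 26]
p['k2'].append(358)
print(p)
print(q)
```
{'k1': [7, 8], 'k2': [7, 7, 2, 358]}
{'k1': [7, 8], 'k2': [7, 7, 2, 358], 'k3': [23, 18, 26]}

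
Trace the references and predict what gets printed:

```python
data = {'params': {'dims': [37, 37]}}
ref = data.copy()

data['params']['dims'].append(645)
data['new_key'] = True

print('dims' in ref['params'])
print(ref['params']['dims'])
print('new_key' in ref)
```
True
[37, 37, 645]
False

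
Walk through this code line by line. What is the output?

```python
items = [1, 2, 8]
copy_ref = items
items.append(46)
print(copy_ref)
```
[1, 2, 8, 46]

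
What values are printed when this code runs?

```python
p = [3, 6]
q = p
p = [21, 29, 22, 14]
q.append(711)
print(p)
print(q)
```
[21, 29, 22, 14]
[3, 6, 711]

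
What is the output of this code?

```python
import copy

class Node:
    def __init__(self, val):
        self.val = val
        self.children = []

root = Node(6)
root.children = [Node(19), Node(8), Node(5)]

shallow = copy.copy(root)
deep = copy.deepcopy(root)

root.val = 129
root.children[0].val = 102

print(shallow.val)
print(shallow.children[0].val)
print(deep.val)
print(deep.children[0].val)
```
6
102
6
19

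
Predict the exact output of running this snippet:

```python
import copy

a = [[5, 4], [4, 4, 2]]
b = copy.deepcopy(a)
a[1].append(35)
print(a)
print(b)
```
[[5, 4], [4, 4, 2, 35]]
[[5, 4], [4, 4, 2]]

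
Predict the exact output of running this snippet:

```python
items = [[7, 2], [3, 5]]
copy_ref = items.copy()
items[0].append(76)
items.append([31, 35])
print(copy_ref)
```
[[7, 2, 76], [3, 5]]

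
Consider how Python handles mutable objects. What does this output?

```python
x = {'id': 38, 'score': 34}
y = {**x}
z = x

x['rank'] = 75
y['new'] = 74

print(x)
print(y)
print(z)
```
{'id': 38, 'score': 34, 'rank': 75}
{'id': 38, 'score': 34, 'new': 74}
{'id': 38, 'score': 34, 'rank': 75}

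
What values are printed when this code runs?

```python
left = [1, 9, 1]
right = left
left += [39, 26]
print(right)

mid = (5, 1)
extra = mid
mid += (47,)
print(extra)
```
[1, 9, 1, 39, 26]
(5, 1)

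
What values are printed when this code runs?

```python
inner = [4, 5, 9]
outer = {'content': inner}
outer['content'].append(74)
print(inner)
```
[4, 5, 9, 74]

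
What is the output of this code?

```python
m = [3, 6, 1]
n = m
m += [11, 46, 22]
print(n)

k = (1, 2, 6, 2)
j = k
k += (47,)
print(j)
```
[3, 6, 1, 11, 46, 22]
(1, 2, 6, 2)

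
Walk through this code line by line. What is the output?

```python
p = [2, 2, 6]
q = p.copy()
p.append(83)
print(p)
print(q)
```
[2, 2, 6, 83]
[2, 2, 6]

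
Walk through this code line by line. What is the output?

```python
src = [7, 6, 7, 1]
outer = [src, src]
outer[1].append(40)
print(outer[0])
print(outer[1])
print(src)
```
[7, 6, 7, 1, 40]
[7, 6, 7, 1, 40]
[7, 6, 7, 1, 40]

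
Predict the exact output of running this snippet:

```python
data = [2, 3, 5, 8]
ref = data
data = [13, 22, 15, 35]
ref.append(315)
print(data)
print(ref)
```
[13, 22, 15, 35]
[2, 3, 5, 8, 315]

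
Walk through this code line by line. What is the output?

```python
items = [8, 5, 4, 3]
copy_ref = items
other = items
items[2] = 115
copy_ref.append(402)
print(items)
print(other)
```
[8, 5, 115, 3, 402]
[8, 5, 115, 3, 402]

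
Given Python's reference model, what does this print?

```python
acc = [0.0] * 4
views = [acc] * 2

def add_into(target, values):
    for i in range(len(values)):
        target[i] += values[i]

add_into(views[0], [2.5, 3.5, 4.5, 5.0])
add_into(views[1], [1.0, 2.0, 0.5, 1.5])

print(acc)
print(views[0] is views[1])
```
[3.5, 5.5, 5.0, 6.5]
True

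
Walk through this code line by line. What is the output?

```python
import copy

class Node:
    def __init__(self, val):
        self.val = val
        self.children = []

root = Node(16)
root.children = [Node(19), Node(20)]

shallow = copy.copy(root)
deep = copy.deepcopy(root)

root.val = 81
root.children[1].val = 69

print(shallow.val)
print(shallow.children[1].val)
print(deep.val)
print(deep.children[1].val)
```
16
69
16
20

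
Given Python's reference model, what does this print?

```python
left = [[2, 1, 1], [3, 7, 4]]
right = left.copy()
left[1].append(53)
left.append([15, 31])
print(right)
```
[[2, 1, 1], [3, 7, 4, 53]]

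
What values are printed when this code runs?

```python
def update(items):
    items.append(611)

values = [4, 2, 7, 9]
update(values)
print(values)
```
[4, 2, 7, 9, 611]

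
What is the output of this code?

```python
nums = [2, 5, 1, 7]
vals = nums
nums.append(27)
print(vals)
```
[2, 5, 1, 7, 27]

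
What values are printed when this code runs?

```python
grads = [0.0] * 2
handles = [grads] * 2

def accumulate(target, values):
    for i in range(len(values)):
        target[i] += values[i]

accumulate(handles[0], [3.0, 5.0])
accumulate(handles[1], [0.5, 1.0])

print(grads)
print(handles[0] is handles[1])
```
[3.5, 6.0]
True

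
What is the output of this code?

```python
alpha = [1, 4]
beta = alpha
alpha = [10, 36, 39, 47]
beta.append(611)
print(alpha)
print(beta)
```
[10, 36, 39, 47]
[1, 4, 611]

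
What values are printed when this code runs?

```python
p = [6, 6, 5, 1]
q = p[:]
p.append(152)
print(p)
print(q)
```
[6, 6, 5, 1, 152]
[6, 6, 5, 1]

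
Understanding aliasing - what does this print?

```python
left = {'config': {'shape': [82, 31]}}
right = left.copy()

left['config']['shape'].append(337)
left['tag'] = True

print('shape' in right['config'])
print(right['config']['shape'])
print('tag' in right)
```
True
[82, 31, 337]
False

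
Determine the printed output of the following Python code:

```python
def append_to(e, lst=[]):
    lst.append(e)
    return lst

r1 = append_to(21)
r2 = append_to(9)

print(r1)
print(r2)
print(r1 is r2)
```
[21, 9]
[21, 9]
True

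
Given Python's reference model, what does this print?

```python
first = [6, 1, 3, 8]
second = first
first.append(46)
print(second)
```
[6, 1, 3, 8, 46]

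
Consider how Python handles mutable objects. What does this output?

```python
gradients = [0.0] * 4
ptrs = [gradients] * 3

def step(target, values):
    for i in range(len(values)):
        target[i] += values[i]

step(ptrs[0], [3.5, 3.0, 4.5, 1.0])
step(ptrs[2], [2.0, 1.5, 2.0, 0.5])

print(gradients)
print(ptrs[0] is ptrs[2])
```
[5.5, 4.5, 6.5, 1.5]
True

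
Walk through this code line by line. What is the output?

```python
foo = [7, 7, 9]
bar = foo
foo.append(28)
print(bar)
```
[7, 7, 9, 28]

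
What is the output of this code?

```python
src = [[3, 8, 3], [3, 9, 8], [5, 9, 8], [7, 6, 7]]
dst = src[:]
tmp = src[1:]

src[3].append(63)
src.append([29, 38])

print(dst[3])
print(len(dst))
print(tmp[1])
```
[7, 6, 7, 63]
4
[5, 9, 8]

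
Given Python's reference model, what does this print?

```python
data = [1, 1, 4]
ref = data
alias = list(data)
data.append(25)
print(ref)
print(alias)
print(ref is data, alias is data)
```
[1, 1, 4, 25]
[1, 1, 4]
True False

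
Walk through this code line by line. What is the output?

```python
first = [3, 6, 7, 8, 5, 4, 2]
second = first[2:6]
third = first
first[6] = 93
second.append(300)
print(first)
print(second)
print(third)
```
[3, 6, 7, 8, 5, 4, 93]
[7, 8, 5, 4, 300]
[3, 6, 7, 8, 5, 4, 93]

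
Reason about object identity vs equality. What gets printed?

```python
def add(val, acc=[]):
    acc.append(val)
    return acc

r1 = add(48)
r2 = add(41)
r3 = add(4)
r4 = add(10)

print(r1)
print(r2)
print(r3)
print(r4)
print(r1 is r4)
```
[48, 41, 4, 10]
[48, 41, 4, 10]
[48, 41, 4, 10]
[48, 41, 4, 10]
True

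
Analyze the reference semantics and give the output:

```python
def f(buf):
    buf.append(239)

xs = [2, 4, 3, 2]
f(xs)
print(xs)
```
[2, 4, 3, 2, 239]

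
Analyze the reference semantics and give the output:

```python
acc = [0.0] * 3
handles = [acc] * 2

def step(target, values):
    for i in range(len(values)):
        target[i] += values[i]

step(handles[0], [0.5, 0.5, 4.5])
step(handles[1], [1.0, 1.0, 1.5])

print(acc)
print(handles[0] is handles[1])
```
[1.5, 1.5, 6.0]
True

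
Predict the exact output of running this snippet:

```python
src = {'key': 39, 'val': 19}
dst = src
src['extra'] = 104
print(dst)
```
{'key': 39, 'val': 19, 'extra': 104}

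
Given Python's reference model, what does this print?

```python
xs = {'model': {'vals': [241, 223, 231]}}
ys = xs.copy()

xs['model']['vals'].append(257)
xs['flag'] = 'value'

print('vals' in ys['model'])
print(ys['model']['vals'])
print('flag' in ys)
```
True
[241, 223, 231, 257]
False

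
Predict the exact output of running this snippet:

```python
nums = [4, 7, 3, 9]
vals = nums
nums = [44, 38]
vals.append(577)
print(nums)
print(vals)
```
[44, 38]
[4, 7, 3, 9, 577]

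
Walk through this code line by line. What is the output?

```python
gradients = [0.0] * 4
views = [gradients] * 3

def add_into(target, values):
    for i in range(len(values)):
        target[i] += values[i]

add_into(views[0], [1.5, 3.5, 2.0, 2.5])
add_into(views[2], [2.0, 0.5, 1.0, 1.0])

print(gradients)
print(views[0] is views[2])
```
[3.5, 4.0, 3.0, 3.5]
True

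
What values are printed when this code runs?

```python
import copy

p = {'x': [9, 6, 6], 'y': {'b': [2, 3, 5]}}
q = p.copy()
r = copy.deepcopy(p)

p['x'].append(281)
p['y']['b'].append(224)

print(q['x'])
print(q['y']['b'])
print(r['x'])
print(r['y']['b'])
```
[9, 6, 6, 281]
[2, 3, 5, 224]
[9, 6, 6]
[2, 3, 5]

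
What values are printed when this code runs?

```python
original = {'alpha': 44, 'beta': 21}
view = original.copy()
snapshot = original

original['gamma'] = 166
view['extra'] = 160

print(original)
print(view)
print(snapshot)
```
{'alpha': 44, 'beta': 21, 'gamma': 166}
{'alpha': 44, 'beta': 21, 'extra': 160}
{'alpha': 44, 'beta': 21, 'gamma': 166}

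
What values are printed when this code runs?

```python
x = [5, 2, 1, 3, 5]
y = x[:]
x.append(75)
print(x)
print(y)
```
[5, 2, 1, 3, 5, 75]
[5, 2, 1, 3, 5]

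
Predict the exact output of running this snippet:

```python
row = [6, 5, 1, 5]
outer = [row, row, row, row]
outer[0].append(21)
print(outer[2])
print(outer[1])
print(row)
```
[6, 5, 1, 5, 21]
[6, 5, 1, 5, 21]
[6, 5, 1, 5, 21]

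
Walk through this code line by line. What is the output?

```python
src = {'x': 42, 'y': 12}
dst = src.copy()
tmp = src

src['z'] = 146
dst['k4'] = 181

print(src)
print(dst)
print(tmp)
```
{'x': 42, 'y': 12, 'z': 146}
{'x': 42, 'y': 12, 'k4': 181}
{'x': 42, 'y': 12, 'z': 146}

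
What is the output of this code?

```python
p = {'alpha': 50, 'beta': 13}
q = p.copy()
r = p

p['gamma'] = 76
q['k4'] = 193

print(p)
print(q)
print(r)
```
{'alpha': 50, 'beta': 13, 'gamma': 76}
{'alpha': 50, 'beta': 13, 'k4': 193}
{'alpha': 50, 'beta': 13, 'gamma': 76}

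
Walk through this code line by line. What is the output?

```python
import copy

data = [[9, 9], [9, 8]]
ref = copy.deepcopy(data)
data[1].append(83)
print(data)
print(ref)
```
[[9, 9], [9, 8, 83]]
[[9, 9], [9, 8]]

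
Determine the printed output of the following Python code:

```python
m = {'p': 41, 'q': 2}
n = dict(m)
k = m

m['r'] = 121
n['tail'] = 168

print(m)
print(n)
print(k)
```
{'p': 41, 'q': 2, 'r': 121}
{'p': 41, 'q': 2, 'tail': 168}
{'p': 41, 'q': 2, 'r': 121}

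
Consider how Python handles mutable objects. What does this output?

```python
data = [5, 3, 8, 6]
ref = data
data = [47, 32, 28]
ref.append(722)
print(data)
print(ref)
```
[47, 32, 28]
[5, 3, 8, 6, 722]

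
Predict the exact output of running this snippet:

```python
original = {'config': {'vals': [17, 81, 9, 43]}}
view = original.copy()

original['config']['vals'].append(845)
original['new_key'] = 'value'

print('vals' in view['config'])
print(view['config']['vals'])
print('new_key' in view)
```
True
[17, 81, 9, 43, 845]
False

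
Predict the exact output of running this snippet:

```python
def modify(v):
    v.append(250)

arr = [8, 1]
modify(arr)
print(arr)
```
[8, 1, 250]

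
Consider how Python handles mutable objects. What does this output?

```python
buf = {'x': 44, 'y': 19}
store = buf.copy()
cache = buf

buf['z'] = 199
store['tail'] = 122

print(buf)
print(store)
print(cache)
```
{'x': 44, 'y': 19, 'z': 199}
{'x': 44, 'y': 19, 'tail': 122}
{'x': 44, 'y': 19, 'z': 199}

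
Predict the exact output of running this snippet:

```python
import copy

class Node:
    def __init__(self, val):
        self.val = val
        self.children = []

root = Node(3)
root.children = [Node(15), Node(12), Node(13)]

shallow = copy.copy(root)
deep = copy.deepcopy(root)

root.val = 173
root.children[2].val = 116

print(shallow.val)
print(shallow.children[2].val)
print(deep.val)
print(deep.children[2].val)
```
3
116
3
13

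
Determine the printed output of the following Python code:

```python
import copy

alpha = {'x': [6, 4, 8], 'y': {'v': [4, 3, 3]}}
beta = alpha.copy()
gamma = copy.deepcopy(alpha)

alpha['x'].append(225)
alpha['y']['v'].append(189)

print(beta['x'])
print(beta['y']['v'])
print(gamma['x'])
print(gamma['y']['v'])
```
[6, 4, 8, 225]
[4, 3, 3, 189]
[6, 4, 8]
[4, 3, 3]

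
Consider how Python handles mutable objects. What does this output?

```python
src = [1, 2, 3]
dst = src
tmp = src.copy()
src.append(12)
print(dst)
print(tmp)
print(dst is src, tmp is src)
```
[1, 2, 3, 12]
[1, 2, 3]
True False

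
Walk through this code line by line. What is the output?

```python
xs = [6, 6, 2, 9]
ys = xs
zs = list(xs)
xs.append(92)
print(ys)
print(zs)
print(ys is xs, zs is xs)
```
[6, 6, 2, 9, 92]
[6, 6, 2, 9]
True False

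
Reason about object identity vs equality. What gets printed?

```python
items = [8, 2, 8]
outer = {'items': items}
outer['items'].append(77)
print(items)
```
[8, 2, 8, 77]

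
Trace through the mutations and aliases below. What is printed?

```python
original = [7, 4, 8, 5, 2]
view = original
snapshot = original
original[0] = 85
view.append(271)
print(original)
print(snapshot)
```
[85, 4, 8, 5, 2, 271]
[85, 4, 8, 5, 2, 271]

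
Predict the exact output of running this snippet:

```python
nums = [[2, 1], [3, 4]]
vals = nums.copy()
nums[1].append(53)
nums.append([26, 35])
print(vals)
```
[[2, 1], [3, 4, 53]]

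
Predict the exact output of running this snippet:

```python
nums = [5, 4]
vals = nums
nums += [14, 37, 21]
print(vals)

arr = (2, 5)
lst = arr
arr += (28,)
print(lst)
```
[5, 4, 14, 37, 21]
(2, 5)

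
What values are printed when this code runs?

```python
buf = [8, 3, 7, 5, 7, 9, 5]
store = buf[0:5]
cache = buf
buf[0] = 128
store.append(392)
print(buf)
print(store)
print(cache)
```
[128, 3, 7, 5, 7, 9, 5]
[8, 3, 7, 5, 7, 392]
[128, 3, 7, 5, 7, 9, 5]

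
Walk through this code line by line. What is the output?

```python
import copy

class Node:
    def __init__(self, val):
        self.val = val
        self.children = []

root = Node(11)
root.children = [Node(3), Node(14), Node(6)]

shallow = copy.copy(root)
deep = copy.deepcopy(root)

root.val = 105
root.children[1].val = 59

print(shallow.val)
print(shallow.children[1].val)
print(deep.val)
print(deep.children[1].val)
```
11
59
11
14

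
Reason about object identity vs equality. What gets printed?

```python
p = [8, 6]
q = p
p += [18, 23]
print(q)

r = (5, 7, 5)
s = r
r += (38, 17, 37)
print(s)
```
[8, 6, 18, 23]
(5, 7, 5)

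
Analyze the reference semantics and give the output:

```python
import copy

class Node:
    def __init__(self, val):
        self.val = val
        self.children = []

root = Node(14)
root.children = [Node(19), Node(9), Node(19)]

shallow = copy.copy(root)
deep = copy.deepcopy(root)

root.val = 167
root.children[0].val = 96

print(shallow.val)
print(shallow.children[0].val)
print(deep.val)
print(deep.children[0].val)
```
14
96
14
19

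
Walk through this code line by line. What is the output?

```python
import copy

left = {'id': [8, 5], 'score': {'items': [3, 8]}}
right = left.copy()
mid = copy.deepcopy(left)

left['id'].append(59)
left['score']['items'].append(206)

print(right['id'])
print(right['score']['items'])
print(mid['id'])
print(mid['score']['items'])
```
[8, 5, 59]
[3, 8, 206]
[8, 5]
[3, 8]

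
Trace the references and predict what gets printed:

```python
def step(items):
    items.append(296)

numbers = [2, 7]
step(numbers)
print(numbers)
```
[2, 7, 296]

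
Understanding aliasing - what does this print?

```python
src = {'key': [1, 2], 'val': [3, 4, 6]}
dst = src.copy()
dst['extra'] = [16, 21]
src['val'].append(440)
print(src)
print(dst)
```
{'key': [1, 2], 'val': [3, 4, 6, 440]}
{'key': [1, 2], 'val': [3, 4, 6, 440], 'extra': [16, 21]}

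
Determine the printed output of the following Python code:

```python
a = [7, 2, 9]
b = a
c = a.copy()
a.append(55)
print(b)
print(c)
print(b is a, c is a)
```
[7, 2, 9, 55]
[7, 2, 9]
True False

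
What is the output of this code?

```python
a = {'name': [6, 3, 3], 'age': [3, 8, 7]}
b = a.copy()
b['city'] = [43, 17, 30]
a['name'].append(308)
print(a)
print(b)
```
{'name': [6, 3, 3, 308], 'age': [3, 8, 7]}
{'name': [6, 3, 3, 308], 'age': [3, 8, 7], 'city': [43, 17, 30]}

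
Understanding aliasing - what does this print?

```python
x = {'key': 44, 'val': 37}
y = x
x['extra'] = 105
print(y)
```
{'key': 44, 'val': 37, 'extra': 105}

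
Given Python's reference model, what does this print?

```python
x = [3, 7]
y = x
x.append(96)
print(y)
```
[3, 7, 96]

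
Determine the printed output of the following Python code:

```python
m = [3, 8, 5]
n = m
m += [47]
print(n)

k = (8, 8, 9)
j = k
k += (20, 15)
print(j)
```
[3, 8, 5, 47]
(8, 8, 9)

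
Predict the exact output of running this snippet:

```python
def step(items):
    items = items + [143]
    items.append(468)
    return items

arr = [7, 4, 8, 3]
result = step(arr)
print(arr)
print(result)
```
[7, 4, 8, 3]
[7, 4, 8, 3, 143, 468]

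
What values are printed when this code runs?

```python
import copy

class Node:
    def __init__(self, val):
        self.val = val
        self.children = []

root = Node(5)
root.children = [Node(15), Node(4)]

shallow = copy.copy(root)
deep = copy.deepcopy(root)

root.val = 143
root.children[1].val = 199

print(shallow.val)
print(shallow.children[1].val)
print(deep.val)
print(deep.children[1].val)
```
5
199
5
4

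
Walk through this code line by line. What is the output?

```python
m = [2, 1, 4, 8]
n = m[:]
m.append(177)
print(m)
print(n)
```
[2, 1, 4, 8, 177]
[2, 1, 4, 8]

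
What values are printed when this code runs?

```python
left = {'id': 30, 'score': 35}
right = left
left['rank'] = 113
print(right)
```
{'id': 30, 'score': 35, 'rank': 113}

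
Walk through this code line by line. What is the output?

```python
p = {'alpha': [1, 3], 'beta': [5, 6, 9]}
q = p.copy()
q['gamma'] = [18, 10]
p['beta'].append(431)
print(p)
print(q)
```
{'alpha': [1, 3], 'beta': [5, 6, 9, 431]}
{'alpha': [1, 3], 'beta': [5, 6, 9, 431], 'gamma': [18, 10]}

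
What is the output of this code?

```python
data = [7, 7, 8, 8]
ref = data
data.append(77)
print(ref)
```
[7, 7, 8, 8, 77]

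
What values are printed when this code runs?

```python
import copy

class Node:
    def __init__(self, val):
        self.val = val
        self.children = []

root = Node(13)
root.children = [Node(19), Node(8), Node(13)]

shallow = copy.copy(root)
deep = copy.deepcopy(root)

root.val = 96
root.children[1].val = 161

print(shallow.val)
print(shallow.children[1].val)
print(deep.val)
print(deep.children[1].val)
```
13
161
13
8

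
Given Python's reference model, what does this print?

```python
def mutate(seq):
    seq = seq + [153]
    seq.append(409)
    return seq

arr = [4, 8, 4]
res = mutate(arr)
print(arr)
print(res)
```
[4, 8, 4]
[4, 8, 4, 153, 409]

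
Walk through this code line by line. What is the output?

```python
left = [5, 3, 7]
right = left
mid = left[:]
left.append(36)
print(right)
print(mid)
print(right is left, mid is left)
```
[5, 3, 7, 36]
[5, 3, 7]
True False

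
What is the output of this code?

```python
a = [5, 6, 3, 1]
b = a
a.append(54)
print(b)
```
[5, 6, 3, 1, 54]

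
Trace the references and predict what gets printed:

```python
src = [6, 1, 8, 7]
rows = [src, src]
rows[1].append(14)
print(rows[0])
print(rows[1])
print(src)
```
[6, 1, 8, 7, 14]
[6, 1, 8, 7, 14]
[6, 1, 8, 7, 14]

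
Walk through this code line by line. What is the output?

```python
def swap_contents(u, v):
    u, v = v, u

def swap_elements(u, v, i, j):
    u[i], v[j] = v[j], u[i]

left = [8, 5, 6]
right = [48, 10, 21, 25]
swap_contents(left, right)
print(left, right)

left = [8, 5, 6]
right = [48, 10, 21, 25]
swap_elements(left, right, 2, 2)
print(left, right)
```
[8, 5, 6] [48, 10, 21, 25]
[8, 5, 21] [48, 10, 6, 25]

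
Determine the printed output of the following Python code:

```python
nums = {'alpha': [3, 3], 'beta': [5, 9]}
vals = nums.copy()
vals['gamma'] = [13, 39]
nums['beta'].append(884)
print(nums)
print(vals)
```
{'alpha': [3, 3], 'beta': [5, 9, 884]}
{'alpha': [3, 3], 'beta': [5, 9, 884], 'gamma': [13, 39]}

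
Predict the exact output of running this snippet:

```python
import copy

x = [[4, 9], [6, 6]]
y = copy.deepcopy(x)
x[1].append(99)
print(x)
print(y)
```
[[4, 9], [6, 6, 99]]
[[4, 9], [6, 6]]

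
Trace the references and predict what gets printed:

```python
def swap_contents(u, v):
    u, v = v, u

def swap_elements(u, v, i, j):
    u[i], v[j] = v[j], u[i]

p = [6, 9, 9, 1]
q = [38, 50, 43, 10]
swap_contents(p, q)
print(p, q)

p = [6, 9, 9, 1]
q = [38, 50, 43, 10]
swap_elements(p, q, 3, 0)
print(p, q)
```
[6, 9, 9, 1] [38, 50, 43, 10]
[6, 9, 9, 38] [1, 50, 43, 10]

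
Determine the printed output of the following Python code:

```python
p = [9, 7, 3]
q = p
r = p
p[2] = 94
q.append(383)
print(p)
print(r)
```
[9, 7, 94, 383]
[9, 7, 94, 383]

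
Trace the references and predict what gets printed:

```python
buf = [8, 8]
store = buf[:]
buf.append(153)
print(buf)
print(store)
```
[8, 8, 153]
[8, 8]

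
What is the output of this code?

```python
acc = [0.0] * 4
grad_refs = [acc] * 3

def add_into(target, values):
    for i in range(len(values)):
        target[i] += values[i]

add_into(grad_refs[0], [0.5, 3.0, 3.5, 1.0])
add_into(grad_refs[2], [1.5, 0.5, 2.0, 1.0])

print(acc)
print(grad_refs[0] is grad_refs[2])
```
[2.0, 3.5, 5.5, 2.0]
True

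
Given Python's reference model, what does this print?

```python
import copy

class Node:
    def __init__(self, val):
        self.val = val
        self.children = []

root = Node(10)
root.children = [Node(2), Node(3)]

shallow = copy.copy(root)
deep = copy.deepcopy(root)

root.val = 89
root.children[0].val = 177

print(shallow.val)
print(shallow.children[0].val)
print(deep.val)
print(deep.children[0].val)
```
10
177
10
2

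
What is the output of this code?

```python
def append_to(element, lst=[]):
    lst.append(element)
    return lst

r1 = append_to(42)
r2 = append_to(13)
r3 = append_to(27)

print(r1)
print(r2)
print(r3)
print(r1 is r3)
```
[42, 13, 27]
[42, 13, 27]
[42, 13, 27]
True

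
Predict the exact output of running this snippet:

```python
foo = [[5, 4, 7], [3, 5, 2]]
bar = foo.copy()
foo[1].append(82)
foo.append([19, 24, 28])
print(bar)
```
[[5, 4, 7], [3, 5, 2, 82]]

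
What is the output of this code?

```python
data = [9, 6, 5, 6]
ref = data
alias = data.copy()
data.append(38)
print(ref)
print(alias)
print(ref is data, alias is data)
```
[9, 6, 5, 6, 38]
[9, 6, 5, 6]
True False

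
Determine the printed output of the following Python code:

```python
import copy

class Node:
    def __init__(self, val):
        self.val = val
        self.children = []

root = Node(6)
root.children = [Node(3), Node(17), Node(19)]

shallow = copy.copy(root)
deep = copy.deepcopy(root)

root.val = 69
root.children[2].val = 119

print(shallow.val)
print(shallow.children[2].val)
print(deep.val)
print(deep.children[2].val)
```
6
119
6
19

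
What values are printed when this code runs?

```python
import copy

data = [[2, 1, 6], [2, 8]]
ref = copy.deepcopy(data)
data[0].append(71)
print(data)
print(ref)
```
[[2, 1, 6, 71], [2, 8]]
[[2, 1, 6], [2, 8]]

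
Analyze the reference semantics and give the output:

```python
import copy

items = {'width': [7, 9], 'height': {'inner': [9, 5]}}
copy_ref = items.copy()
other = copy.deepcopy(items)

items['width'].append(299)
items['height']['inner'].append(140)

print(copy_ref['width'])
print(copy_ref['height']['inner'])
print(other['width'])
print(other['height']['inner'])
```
[7, 9, 299]
[9, 5, 140]
[7, 9]
[9, 5]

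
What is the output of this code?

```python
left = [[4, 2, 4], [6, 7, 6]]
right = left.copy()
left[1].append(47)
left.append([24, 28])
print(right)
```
[[4, 2, 4], [6, 7, 6, 47]]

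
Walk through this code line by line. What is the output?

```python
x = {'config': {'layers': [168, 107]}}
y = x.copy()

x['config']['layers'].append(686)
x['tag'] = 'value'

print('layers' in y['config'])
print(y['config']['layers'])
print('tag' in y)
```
True
[168, 107, 686]
False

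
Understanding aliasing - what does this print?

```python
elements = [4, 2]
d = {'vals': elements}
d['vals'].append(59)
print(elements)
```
[4, 2, 59]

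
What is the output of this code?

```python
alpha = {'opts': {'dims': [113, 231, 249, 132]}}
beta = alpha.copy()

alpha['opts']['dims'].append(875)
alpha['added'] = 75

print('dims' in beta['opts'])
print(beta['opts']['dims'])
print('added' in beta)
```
True
[113, 231, 249, 132, 875]
False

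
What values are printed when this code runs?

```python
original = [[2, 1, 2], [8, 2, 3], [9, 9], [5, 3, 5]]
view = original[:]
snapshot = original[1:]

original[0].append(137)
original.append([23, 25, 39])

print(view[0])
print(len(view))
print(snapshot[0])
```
[2, 1, 2, 137]
4
[8, 2, 3]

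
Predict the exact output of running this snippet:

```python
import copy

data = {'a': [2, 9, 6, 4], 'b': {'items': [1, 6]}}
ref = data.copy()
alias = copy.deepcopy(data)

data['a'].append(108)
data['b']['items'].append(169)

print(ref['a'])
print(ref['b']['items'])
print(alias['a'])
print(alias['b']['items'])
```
[2, 9, 6, 4, 108]
[1, 6, 169]
[2, 9, 6, 4]
[1, 6]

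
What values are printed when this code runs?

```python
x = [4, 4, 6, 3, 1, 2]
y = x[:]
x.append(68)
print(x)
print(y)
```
[4, 4, 6, 3, 1, 2, 68]
[4, 4, 6, 3, 1, 2]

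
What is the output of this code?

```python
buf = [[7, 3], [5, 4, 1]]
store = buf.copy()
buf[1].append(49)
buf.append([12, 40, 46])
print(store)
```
[[7, 3], [5, 4, 1, 49]]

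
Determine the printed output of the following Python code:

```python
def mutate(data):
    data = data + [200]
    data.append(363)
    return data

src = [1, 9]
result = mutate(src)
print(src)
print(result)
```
[1, 9]
[1, 9, 200, 363]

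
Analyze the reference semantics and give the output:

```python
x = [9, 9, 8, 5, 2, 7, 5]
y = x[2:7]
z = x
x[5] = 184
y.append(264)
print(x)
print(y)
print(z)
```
[9, 9, 8, 5, 2, 184, 5]
[8, 5, 2, 7, 5, 264]
[9, 9, 8, 5, 2, 184, 5]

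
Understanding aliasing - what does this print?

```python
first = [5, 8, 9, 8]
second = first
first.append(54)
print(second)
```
[5, 8, 9, 8, 54]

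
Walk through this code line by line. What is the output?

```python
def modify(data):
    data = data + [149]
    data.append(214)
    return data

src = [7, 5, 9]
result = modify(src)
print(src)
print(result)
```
[7, 5, 9]
[7, 5, 9, 149, 214]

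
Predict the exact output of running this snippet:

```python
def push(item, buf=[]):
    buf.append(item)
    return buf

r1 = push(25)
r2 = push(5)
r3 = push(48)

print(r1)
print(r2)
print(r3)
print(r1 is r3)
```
[25, 5, 48]
[25, 5, 48]
[25, 5, 48]
True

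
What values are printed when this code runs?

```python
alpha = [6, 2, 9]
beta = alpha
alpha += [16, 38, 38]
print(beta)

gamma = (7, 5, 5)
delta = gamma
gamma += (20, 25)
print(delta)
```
[6, 2, 9, 16, 38, 38]
(7, 5, 5)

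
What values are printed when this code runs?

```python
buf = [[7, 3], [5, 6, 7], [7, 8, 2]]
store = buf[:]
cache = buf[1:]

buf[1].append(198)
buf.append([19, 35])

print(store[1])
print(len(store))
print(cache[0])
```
[5, 6, 7, 198]
3
[5, 6, 7, 198]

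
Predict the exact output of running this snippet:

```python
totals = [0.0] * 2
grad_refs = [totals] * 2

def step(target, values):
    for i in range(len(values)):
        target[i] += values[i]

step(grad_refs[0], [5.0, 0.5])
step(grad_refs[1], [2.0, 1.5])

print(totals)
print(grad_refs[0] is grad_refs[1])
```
[7.0, 2.0]
True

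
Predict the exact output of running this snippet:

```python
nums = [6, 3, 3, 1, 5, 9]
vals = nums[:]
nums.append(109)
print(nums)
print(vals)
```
[6, 3, 3, 1, 5, 9, 109]
[6, 3, 3, 1, 5, 9]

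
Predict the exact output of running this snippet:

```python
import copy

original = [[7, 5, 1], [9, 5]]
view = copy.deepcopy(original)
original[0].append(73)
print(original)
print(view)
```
[[7, 5, 1, 73], [9, 5]]
[[7, 5, 1], [9, 5]]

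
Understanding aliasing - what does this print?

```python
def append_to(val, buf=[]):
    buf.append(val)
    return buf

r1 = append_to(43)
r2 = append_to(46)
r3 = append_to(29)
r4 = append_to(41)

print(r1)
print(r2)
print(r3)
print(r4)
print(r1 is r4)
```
[43, 46, 29, 41]
[43, 46, 29, 41]
[43, 46, 29, 41]
[43, 46, 29, 41]
True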